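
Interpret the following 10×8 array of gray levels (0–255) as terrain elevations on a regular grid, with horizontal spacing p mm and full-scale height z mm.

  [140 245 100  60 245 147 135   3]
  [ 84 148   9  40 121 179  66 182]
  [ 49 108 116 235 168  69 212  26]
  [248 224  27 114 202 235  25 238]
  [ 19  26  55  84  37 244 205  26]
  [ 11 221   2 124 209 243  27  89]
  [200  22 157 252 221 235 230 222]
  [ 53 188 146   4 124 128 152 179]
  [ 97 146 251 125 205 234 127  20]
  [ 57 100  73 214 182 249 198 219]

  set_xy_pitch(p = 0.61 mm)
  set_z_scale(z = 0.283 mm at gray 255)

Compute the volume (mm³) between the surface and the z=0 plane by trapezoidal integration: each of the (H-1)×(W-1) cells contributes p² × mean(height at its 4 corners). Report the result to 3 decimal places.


height_mm = gray/255 × 0.283; cell vol = 0.61² × mean(4 corners)
unit = 0.61² × 0.283 / (4×255) = 0.00010324 mm³ per gray-sum
row 0: Σ corner-gray over 7 cells = 3399  → 0.3509
row 1: Σ corner-gray over 7 cells = 3283  → 0.3389
row 2: Σ corner-gray over 7 cells = 4031  → 0.4162
row 3: Σ corner-gray over 7 cells = 3487  → 0.3600
row 4: Σ corner-gray over 7 cells = 3099  → 0.3199
row 5: Σ corner-gray over 7 cells = 4408  → 0.4551
row 6: Σ corner-gray over 7 cells = 4372  → 0.4514
row 7: Σ corner-gray over 7 cells = 4009  → 0.4139
row 8: Σ corner-gray over 7 cells = 4601  → 0.4750
Σ rows: total corner-gray = 34689  → 3.5813 mm³

3.581


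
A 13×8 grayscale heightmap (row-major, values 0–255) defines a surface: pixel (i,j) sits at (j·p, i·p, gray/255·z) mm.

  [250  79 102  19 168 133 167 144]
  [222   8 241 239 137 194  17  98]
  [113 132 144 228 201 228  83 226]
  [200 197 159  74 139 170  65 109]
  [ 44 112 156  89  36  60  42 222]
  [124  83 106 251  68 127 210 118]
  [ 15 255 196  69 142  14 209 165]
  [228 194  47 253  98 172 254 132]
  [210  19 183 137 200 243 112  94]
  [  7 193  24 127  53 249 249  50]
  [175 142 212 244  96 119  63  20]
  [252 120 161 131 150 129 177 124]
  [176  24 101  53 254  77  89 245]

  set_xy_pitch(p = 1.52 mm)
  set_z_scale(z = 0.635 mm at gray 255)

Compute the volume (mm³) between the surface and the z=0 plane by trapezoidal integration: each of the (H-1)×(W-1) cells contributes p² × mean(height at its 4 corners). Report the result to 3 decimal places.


67.560

height_mm = gray/255 × 0.635; cell vol = 1.52² × mean(4 corners)
unit = 1.52² × 0.635 / (4×255) = 0.00143834 mm³ per gray-sum
row 0: Σ corner-gray over 7 cells = 3722  → 5.3535
row 1: Σ corner-gray over 7 cells = 4363  → 6.2755
row 2: Σ corner-gray over 7 cells = 4288  → 6.1676
row 3: Σ corner-gray over 7 cells = 3173  → 4.5638
row 4: Σ corner-gray over 7 cells = 3188  → 4.5854
row 5: Σ corner-gray over 7 cells = 3882  → 5.5836
row 6: Σ corner-gray over 7 cells = 4346  → 6.2510
row 7: Σ corner-gray over 7 cells = 4488  → 6.4553
row 8: Σ corner-gray over 7 cells = 3939  → 5.6656
row 9: Σ corner-gray over 7 cells = 3794  → 5.4571
row 10: Σ corner-gray over 7 cells = 4059  → 5.8382
row 11: Σ corner-gray over 7 cells = 3729  → 5.3636
Σ rows: total corner-gray = 46971  → 67.5601 mm³


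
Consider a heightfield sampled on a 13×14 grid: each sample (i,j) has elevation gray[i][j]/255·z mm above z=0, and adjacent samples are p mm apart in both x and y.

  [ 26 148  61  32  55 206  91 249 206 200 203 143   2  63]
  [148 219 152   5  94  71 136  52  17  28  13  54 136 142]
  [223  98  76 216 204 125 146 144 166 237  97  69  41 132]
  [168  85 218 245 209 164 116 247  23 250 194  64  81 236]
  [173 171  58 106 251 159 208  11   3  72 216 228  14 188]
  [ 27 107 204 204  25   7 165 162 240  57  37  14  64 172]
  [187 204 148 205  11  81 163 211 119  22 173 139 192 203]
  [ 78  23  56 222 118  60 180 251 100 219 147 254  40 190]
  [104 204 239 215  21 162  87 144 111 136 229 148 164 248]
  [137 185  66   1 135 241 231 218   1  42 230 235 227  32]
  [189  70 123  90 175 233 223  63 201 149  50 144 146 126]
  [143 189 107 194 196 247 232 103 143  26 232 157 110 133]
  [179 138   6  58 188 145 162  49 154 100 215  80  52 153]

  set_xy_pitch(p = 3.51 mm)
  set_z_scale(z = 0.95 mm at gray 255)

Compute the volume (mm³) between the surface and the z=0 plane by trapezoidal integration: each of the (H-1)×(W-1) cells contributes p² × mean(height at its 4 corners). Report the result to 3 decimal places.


970.946

height_mm = gray/255 × 0.95; cell vol = 3.51² × mean(4 corners)
unit = 3.51² × 0.95 / (4×255) = 0.0114746 mm³ per gray-sum
row 0: Σ corner-gray over 13 cells = 5525  → 63.3972
row 1: Σ corner-gray over 13 cells = 5837  → 66.9773
row 2: Σ corner-gray over 13 cells = 7789  → 89.3757
row 3: Σ corner-gray over 13 cells = 7551  → 86.6447
row 4: Σ corner-gray over 13 cells = 6126  → 70.2934
row 5: Σ corner-gray over 13 cells = 6497  → 74.5505
row 6: Σ corner-gray over 13 cells = 7334  → 84.1547
row 7: Σ corner-gray over 13 cells = 7680  → 88.1250
row 8: Σ corner-gray over 13 cells = 7865  → 90.2478
row 9: Σ corner-gray over 13 cells = 7442  → 85.3940
row 10: Σ corner-gray over 13 cells = 7797  → 89.4675
row 11: Σ corner-gray over 13 cells = 7174  → 82.3188
Σ rows: total corner-gray = 84617  → 970.9465 mm³


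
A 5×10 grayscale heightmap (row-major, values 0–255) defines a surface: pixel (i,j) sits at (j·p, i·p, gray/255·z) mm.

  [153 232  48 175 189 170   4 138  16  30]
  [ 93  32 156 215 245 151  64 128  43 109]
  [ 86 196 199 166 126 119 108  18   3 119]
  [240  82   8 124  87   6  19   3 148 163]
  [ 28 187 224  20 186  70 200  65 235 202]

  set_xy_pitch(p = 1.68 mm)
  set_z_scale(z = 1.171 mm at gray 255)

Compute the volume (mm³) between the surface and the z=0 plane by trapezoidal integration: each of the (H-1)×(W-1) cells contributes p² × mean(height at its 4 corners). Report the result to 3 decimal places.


52.281

height_mm = gray/255 × 1.171; cell vol = 1.68² × mean(4 corners)
unit = 1.68² × 1.171 / (4×255) = 0.00324023 mm³ per gray-sum
row 0: Σ corner-gray over 9 cells = 4397  → 14.2473
row 1: Σ corner-gray over 9 cells = 4345  → 14.0788
row 2: Σ corner-gray over 9 cells = 3432  → 11.1205
row 3: Σ corner-gray over 9 cells = 3961  → 12.8345
Σ rows: total corner-gray = 16135  → 52.2810 mm³


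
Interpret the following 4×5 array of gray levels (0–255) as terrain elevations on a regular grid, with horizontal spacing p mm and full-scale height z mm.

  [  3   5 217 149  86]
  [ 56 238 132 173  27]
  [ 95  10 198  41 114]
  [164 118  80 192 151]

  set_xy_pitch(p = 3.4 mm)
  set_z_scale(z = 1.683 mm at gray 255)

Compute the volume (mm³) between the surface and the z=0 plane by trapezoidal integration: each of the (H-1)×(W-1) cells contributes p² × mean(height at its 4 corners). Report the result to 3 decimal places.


108.302

height_mm = gray/255 × 1.683; cell vol = 3.4² × mean(4 corners)
unit = 3.4² × 1.683 / (4×255) = 0.019074 mm³ per gray-sum
row 0: Σ corner-gray over 4 cells = 2000  → 38.1480
row 1: Σ corner-gray over 4 cells = 1876  → 35.7828
row 2: Σ corner-gray over 4 cells = 1802  → 34.3713
Σ rows: total corner-gray = 5678  → 108.3022 mm³


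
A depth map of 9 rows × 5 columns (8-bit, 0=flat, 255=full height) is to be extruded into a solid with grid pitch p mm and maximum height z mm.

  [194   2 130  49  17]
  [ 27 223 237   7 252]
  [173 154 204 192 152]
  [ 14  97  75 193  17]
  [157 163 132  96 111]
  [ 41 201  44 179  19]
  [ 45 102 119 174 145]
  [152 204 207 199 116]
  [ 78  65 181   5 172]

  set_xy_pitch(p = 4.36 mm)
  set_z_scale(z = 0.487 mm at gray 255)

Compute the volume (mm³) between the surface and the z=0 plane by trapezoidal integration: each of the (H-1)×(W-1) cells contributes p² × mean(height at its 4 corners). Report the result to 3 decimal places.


154.068

height_mm = gray/255 × 0.487; cell vol = 4.36² × mean(4 corners)
unit = 4.36² × 0.487 / (4×255) = 0.00907615 mm³ per gray-sum
row 0: Σ corner-gray over 4 cells = 1786  → 16.2100
row 1: Σ corner-gray over 4 cells = 2638  → 23.9429
row 2: Σ corner-gray over 4 cells = 2186  → 19.8405
row 3: Σ corner-gray over 4 cells = 1811  → 16.4369
row 4: Σ corner-gray over 4 cells = 1958  → 17.7711
row 5: Σ corner-gray over 4 cells = 1888  → 17.1358
row 6: Σ corner-gray over 4 cells = 2468  → 22.3999
row 7: Σ corner-gray over 4 cells = 2240  → 20.3306
Σ rows: total corner-gray = 16975  → 154.0677 mm³


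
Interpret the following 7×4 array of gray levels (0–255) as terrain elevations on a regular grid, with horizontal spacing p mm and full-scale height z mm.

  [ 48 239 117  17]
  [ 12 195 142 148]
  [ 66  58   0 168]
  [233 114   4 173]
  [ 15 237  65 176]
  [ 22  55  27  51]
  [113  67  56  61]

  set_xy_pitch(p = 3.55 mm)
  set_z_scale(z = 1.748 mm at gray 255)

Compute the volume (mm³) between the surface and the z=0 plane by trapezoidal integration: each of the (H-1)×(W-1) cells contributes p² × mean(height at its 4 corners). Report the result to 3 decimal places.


height_mm = gray/255 × 1.748; cell vol = 3.55² × mean(4 corners)
unit = 3.55² × 1.748 / (4×255) = 0.0215972 mm³ per gray-sum
row 0: Σ corner-gray over 3 cells = 1611  → 34.7931
row 1: Σ corner-gray over 3 cells = 1184  → 25.5711
row 2: Σ corner-gray over 3 cells = 992  → 21.4244
row 3: Σ corner-gray over 3 cells = 1437  → 31.0352
row 4: Σ corner-gray over 3 cells = 1032  → 22.2883
row 5: Σ corner-gray over 3 cells = 657  → 14.1894
Σ rows: total corner-gray = 6913  → 149.3016 mm³

149.302


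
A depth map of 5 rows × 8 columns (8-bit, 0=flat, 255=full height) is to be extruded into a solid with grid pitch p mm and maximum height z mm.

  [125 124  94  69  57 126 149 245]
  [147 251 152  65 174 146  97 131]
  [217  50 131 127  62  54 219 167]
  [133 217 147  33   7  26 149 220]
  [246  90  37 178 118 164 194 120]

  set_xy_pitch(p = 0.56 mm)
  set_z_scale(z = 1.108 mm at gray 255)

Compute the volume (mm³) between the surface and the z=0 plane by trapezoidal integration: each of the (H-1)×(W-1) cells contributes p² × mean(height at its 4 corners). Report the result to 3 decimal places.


height_mm = gray/255 × 1.108; cell vol = 0.56² × mean(4 corners)
unit = 0.56² × 1.108 / (4×255) = 0.000340656 mm³ per gray-sum
row 0: Σ corner-gray over 7 cells = 3656  → 1.2454
row 1: Σ corner-gray over 7 cells = 3718  → 1.2666
row 2: Σ corner-gray over 7 cells = 3181  → 1.0836
row 3: Σ corner-gray over 7 cells = 3439  → 1.1715
Σ rows: total corner-gray = 13994  → 4.7671 mm³

4.767


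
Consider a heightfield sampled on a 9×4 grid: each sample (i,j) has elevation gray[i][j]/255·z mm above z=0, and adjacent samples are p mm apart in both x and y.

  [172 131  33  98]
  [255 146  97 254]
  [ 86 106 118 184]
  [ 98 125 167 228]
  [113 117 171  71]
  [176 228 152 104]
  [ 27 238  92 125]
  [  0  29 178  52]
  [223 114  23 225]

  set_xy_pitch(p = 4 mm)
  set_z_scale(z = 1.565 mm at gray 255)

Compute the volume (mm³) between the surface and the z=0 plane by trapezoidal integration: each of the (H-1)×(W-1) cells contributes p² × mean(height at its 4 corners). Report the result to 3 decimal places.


height_mm = gray/255 × 1.565; cell vol = 4² × mean(4 corners)
unit = 4² × 1.565 / (4×255) = 0.024549 mm³ per gray-sum
row 0: Σ corner-gray over 3 cells = 1593  → 39.1066
row 1: Σ corner-gray over 3 cells = 1713  → 42.0525
row 2: Σ corner-gray over 3 cells = 1628  → 39.9658
row 3: Σ corner-gray over 3 cells = 1670  → 40.9969
row 4: Σ corner-gray over 3 cells = 1800  → 44.1882
row 5: Σ corner-gray over 3 cells = 1852  → 45.4648
row 6: Σ corner-gray over 3 cells = 1278  → 31.3736
row 7: Σ corner-gray over 3 cells = 1188  → 29.1642
Σ rows: total corner-gray = 12722  → 312.3126 mm³

312.313


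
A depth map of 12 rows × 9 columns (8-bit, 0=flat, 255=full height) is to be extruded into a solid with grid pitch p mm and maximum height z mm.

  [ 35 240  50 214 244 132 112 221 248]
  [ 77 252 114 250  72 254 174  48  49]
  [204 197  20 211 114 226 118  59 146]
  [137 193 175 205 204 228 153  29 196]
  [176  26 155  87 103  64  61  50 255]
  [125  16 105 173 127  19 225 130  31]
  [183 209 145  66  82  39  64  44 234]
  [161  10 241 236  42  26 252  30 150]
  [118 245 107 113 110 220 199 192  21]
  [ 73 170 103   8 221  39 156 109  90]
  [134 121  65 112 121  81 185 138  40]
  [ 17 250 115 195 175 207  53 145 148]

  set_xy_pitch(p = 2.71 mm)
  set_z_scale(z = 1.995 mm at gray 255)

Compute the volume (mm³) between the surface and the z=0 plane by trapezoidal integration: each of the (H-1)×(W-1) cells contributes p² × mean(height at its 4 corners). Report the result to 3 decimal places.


662.276

height_mm = gray/255 × 1.995; cell vol = 2.71² × mean(4 corners)
unit = 2.71² × 1.995 / (4×255) = 0.0143642 mm³ per gray-sum
row 0: Σ corner-gray over 8 cells = 5163  → 74.1623
row 1: Σ corner-gray over 8 cells = 4694  → 67.4255
row 2: Σ corner-gray over 8 cells = 4947  → 71.0597
row 3: Σ corner-gray over 8 cells = 4230  → 60.7605
row 4: Σ corner-gray over 8 cells = 3269  → 46.9566
row 5: Σ corner-gray over 8 cells = 3461  → 49.7145
row 6: Σ corner-gray over 8 cells = 3700  → 53.1475
row 7: Σ corner-gray over 8 cells = 4496  → 64.5814
row 8: Σ corner-gray over 8 cells = 4286  → 61.5649
row 9: Σ corner-gray over 8 cells = 3595  → 51.6393
row 10: Σ corner-gray over 8 cells = 4265  → 61.2633
Σ rows: total corner-gray = 46106  → 662.2756 mm³


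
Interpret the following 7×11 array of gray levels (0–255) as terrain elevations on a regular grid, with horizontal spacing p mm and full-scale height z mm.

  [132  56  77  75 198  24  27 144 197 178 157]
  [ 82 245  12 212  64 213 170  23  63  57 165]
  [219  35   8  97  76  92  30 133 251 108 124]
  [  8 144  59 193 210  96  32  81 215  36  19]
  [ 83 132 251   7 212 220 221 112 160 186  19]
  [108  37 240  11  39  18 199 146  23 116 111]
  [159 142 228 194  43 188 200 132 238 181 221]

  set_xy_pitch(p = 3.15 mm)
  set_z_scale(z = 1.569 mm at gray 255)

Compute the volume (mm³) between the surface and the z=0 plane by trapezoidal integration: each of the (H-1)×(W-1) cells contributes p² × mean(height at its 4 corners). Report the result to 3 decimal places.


height_mm = gray/255 × 1.569; cell vol = 3.15² × mean(4 corners)
unit = 3.15² × 1.569 / (4×255) = 0.0152631 mm³ per gray-sum
row 0: Σ corner-gray over 10 cells = 4606  → 70.3020
row 1: Σ corner-gray over 10 cells = 4368  → 66.6694
row 2: Σ corner-gray over 10 cells = 4162  → 63.5252
row 3: Σ corner-gray over 10 cells = 5263  → 80.3299
row 4: Σ corner-gray over 10 cells = 4981  → 76.0257
row 5: Σ corner-gray over 10 cells = 5349  → 81.6425
Σ rows: total corner-gray = 28729  → 438.4947 mm³

438.495


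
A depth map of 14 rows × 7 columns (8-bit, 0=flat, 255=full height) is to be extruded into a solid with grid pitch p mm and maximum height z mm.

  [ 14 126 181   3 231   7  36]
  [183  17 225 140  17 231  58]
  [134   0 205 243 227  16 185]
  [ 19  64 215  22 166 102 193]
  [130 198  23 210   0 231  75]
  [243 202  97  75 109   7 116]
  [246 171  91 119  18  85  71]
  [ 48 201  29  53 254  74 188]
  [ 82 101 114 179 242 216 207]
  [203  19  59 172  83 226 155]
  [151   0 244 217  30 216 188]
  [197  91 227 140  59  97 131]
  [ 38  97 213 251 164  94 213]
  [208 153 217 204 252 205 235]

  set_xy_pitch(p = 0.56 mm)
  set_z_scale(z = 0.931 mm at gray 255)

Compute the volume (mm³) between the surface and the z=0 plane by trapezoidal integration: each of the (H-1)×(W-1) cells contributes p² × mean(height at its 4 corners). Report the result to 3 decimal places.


11.825

height_mm = gray/255 × 0.931; cell vol = 0.56² × mean(4 corners)
unit = 0.56² × 0.931 / (4×255) = 0.000286237 mm³ per gray-sum
row 0: Σ corner-gray over 6 cells = 2647  → 0.7577
row 1: Σ corner-gray over 6 cells = 3202  → 0.9165
row 2: Σ corner-gray over 6 cells = 3051  → 0.8733
row 3: Σ corner-gray over 6 cells = 2879  → 0.8241
row 4: Σ corner-gray over 6 cells = 2868  → 0.8209
row 5: Σ corner-gray over 6 cells = 2624  → 0.7511
row 6: Σ corner-gray over 6 cells = 2743  → 0.7851
row 7: Σ corner-gray over 6 cells = 3451  → 0.9878
row 8: Σ corner-gray over 6 cells = 3469  → 0.9930
row 9: Σ corner-gray over 6 cells = 3229  → 0.9243
row 10: Σ corner-gray over 6 cells = 3309  → 0.9472
row 11: Σ corner-gray over 6 cells = 3445  → 0.9861
row 12: Σ corner-gray over 6 cells = 4394  → 1.2577
Σ rows: total corner-gray = 41311  → 11.8247 mm³


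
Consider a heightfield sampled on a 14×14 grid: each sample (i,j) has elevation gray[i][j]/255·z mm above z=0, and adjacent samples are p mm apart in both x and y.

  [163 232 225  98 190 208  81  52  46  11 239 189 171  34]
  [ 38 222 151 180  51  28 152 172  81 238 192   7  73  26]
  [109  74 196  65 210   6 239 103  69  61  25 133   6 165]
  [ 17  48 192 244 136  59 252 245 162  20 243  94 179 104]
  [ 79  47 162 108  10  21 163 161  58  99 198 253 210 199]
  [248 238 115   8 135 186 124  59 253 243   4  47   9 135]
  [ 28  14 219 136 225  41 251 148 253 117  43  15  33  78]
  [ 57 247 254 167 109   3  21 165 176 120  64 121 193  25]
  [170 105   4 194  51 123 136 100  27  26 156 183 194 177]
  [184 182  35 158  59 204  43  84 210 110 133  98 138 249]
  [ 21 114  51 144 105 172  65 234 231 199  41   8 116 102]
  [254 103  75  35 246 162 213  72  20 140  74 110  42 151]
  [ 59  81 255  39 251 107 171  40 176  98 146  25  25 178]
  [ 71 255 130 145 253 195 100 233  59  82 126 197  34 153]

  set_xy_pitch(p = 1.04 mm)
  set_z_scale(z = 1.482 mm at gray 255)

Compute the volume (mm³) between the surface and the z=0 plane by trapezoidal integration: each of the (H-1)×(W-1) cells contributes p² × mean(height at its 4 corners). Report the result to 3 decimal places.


131.379

height_mm = gray/255 × 1.482; cell vol = 1.04² × mean(4 corners)
unit = 1.04² × 1.482 / (4×255) = 0.0015715 mm³ per gray-sum
row 0: Σ corner-gray over 13 cells = 6839  → 10.7475
row 1: Σ corner-gray over 13 cells = 5806  → 9.1241
row 2: Σ corner-gray over 13 cells = 6517  → 10.2415
row 3: Σ corner-gray over 13 cells = 7127  → 11.2001
row 4: Σ corner-gray over 13 cells = 6483  → 10.1880
row 5: Σ corner-gray over 13 cells = 6321  → 9.9335
row 6: Σ corner-gray over 13 cells = 6458  → 10.1488
row 7: Σ corner-gray over 13 cells = 6307  → 9.9115
row 8: Σ corner-gray over 13 cells = 6286  → 9.8785
row 9: Σ corner-gray over 13 cells = 6424  → 10.0953
row 10: Σ corner-gray over 13 cells = 6072  → 9.5422
row 11: Σ corner-gray over 13 cells = 6054  → 9.5139
row 12: Σ corner-gray over 13 cells = 6907  → 10.8544
Σ rows: total corner-gray = 83601  → 131.3791 mm³


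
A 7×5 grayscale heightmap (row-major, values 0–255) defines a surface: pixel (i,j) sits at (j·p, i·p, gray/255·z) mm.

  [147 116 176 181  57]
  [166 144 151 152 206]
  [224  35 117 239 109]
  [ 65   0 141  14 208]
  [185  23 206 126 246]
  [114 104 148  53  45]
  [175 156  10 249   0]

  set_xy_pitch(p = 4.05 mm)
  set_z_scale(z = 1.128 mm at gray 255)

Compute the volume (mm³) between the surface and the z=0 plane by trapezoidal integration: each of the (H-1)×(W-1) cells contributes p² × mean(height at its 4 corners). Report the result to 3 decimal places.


215.911

height_mm = gray/255 × 1.128; cell vol = 4.05² × mean(4 corners)
unit = 4.05² × 1.128 / (4×255) = 0.0181392 mm³ per gray-sum
row 0: Σ corner-gray over 4 cells = 2416  → 43.8244
row 1: Σ corner-gray over 4 cells = 2381  → 43.1895
row 2: Σ corner-gray over 4 cells = 1698  → 30.8004
row 3: Σ corner-gray over 4 cells = 1724  → 31.2720
row 4: Σ corner-gray over 4 cells = 1910  → 34.6459
row 5: Σ corner-gray over 4 cells = 1774  → 32.1790
Σ rows: total corner-gray = 11903  → 215.9113 mm³


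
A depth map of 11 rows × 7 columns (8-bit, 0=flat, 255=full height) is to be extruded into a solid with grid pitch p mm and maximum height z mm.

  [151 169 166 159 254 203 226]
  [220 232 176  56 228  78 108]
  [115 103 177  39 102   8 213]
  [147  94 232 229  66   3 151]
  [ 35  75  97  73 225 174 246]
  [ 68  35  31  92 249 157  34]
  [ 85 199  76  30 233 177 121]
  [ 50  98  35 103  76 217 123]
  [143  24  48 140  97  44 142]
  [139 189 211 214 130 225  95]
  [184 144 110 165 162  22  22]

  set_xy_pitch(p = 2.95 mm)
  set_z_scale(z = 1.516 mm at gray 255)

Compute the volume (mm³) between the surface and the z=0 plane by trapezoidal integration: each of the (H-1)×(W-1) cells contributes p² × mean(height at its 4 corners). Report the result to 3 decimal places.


height_mm = gray/255 × 1.516; cell vol = 2.95² × mean(4 corners)
unit = 2.95² × 1.516 / (4×255) = 0.0129343 mm³ per gray-sum
row 0: Σ corner-gray over 6 cells = 4147  → 53.6386
row 1: Σ corner-gray over 6 cells = 3054  → 39.5014
row 2: Σ corner-gray over 6 cells = 2732  → 35.3365
row 3: Σ corner-gray over 6 cells = 3115  → 40.2904
row 4: Σ corner-gray over 6 cells = 2799  → 36.2031
row 5: Σ corner-gray over 6 cells = 2866  → 37.0697
row 6: Σ corner-gray over 6 cells = 2867  → 37.0826
row 7: Σ corner-gray over 6 cells = 2222  → 28.7400
row 8: Σ corner-gray over 6 cells = 3163  → 40.9112
row 9: Σ corner-gray over 6 cells = 3584  → 46.3565
Σ rows: total corner-gray = 30549  → 395.1301 mm³

395.130


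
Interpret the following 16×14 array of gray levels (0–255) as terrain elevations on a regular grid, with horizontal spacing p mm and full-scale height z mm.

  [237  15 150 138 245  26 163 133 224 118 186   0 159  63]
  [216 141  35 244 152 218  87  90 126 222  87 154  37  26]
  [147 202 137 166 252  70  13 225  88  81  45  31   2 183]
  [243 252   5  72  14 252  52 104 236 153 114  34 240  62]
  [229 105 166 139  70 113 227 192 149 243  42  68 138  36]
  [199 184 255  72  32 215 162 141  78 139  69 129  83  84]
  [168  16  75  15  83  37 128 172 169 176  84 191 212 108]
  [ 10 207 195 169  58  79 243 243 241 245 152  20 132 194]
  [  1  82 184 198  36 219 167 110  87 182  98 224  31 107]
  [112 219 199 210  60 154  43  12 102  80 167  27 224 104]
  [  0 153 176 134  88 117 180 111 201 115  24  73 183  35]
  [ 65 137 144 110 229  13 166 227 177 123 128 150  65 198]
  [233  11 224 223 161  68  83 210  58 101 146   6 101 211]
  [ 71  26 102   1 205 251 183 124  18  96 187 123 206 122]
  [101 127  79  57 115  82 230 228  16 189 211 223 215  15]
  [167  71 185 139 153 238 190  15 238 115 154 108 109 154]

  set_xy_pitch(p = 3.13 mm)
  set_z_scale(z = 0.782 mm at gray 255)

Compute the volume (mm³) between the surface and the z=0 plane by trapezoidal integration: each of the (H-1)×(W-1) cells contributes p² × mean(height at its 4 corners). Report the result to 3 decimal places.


764.383

height_mm = gray/255 × 0.782; cell vol = 3.13² × mean(4 corners)
unit = 3.13² × 0.782 / (4×255) = 0.00751096 mm³ per gray-sum
row 0: Σ corner-gray over 13 cells = 6842  → 51.3900
row 1: Σ corner-gray over 13 cells = 6382  → 47.9349
row 2: Σ corner-gray over 13 cells = 6315  → 47.4317
row 3: Σ corner-gray over 13 cells = 6930  → 52.0509
row 4: Σ corner-gray over 13 cells = 6970  → 52.3514
row 5: Σ corner-gray over 13 cells = 6393  → 48.0175
row 6: Σ corner-gray over 13 cells = 7164  → 53.8085
row 7: Σ corner-gray over 13 cells = 7516  → 56.4524
row 8: Σ corner-gray over 13 cells = 6554  → 49.2268
row 9: Σ corner-gray over 13 cells = 6355  → 47.7321
row 10: Σ corner-gray over 13 cells = 6746  → 50.6689
row 11: Σ corner-gray over 13 cells = 6829  → 51.2923
row 12: Σ corner-gray over 13 cells = 6465  → 48.5583
row 13: Σ corner-gray over 13 cells = 6897  → 51.8031
row 14: Σ corner-gray over 13 cells = 7411  → 55.6637
Σ rows: total corner-gray = 101769  → 764.3825 mm³


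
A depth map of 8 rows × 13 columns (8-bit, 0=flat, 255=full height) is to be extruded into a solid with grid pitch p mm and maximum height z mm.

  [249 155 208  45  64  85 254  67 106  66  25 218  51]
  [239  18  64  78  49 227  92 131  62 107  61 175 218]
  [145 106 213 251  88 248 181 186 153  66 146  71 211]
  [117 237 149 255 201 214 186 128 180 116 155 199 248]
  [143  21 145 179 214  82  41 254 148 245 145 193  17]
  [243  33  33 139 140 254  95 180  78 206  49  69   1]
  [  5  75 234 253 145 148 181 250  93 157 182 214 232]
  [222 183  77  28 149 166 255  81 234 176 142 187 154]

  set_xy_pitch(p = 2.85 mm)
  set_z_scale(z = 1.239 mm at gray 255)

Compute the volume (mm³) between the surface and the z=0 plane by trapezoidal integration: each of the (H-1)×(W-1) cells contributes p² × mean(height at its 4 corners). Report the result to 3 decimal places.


482.746

height_mm = gray/255 × 1.239; cell vol = 2.85² × mean(4 corners)
unit = 2.85² × 1.239 / (4×255) = 0.00986645 mm³ per gray-sum
row 0: Σ corner-gray over 12 cells = 5471  → 53.9793
row 1: Σ corner-gray over 12 cells = 6359  → 62.7407
row 2: Σ corner-gray over 12 cells = 8179  → 80.6977
row 3: Σ corner-gray over 12 cells = 7899  → 77.9351
row 4: Σ corner-gray over 12 cells = 6290  → 62.0600
row 5: Σ corner-gray over 12 cells = 6897  → 68.0489
row 6: Σ corner-gray over 12 cells = 7833  → 77.2839
Σ rows: total corner-gray = 48928  → 482.7456 mm³


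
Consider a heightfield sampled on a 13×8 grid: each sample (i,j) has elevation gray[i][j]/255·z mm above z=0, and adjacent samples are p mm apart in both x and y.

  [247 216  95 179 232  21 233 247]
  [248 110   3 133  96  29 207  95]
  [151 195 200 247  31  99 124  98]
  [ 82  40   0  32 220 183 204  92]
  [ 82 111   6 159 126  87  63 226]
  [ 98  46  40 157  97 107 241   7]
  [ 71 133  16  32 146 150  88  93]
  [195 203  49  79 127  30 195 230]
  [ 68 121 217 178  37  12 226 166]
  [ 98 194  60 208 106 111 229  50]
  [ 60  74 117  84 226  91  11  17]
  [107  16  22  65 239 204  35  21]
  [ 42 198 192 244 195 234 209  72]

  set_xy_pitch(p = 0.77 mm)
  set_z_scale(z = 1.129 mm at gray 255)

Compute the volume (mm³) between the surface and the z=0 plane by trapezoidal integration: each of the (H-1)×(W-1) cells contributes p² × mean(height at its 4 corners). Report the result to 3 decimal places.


height_mm = gray/255 × 1.129; cell vol = 0.77² × mean(4 corners)
unit = 0.77² × 1.129 / (4×255) = 0.000656259 mm³ per gray-sum
row 0: Σ corner-gray over 7 cells = 3945  → 2.5889
row 1: Σ corner-gray over 7 cells = 3540  → 2.3232
row 2: Σ corner-gray over 7 cells = 3573  → 2.3448
row 3: Σ corner-gray over 7 cells = 2944  → 1.9320
row 4: Σ corner-gray over 7 cells = 2893  → 1.8986
row 5: Σ corner-gray over 7 cells = 2775  → 1.8211
row 6: Σ corner-gray over 7 cells = 3085  → 2.0246
row 7: Σ corner-gray over 7 cells = 3607  → 2.3671
row 8: Σ corner-gray over 7 cells = 3780  → 2.4807
row 9: Σ corner-gray over 7 cells = 3247  → 2.1309
row 10: Σ corner-gray over 7 cells = 2573  → 1.6886
row 11: Σ corner-gray over 7 cells = 3948  → 2.5909
Σ rows: total corner-gray = 39910  → 26.1913 mm³

26.191


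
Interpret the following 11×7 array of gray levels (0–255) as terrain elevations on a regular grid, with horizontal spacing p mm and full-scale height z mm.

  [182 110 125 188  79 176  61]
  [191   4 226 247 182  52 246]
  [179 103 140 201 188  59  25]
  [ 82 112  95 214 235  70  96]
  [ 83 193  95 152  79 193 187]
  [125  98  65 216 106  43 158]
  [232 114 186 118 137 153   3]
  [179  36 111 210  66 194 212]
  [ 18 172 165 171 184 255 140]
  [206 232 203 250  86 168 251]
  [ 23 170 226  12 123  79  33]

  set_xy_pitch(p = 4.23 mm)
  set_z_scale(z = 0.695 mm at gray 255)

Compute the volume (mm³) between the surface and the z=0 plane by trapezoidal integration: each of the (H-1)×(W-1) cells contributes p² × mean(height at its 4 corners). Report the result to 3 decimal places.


height_mm = gray/255 × 0.695; cell vol = 4.23² × mean(4 corners)
unit = 4.23² × 0.695 / (4×255) = 0.0121917 mm³ per gray-sum
row 0: Σ corner-gray over 6 cells = 3458  → 42.1590
row 1: Σ corner-gray over 6 cells = 3445  → 42.0005
row 2: Σ corner-gray over 6 cells = 3216  → 39.2086
row 3: Σ corner-gray over 6 cells = 3324  → 40.5253
row 4: Σ corner-gray over 6 cells = 3033  → 36.9775
row 5: Σ corner-gray over 6 cells = 2990  → 36.4533
row 6: Σ corner-gray over 6 cells = 3276  → 39.9401
row 7: Σ corner-gray over 6 cells = 3677  → 44.8290
row 8: Σ corner-gray over 6 cells = 4387  → 53.4851
row 9: Σ corner-gray over 6 cells = 3611  → 44.0243
Σ rows: total corner-gray = 34417  → 419.6028 mm³

419.603


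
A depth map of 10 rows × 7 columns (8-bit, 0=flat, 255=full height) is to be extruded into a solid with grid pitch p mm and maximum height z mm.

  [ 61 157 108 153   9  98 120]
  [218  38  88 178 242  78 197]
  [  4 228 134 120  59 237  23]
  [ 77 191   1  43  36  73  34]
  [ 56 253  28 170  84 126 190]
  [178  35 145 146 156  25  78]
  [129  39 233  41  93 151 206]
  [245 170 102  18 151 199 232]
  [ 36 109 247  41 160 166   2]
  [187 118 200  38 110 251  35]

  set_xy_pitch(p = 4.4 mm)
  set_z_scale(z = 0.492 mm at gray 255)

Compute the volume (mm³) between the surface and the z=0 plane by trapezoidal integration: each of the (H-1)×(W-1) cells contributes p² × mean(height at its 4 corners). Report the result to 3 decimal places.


height_mm = gray/255 × 0.492; cell vol = 4.4² × mean(4 corners)
unit = 4.4² × 0.492 / (4×255) = 0.00933835 mm³ per gray-sum
row 0: Σ corner-gray over 6 cells = 2894  → 27.0252
row 1: Σ corner-gray over 6 cells = 3246  → 30.3123
row 2: Σ corner-gray over 6 cells = 2382  → 22.2440
row 3: Σ corner-gray over 6 cells = 2367  → 22.1039
row 4: Σ corner-gray over 6 cells = 2838  → 26.5022
row 5: Σ corner-gray over 6 cells = 2719  → 25.3910
row 6: Σ corner-gray over 6 cells = 3206  → 29.9388
row 7: Σ corner-gray over 6 cells = 3241  → 30.2656
row 8: Σ corner-gray over 6 cells = 3140  → 29.3224
Σ rows: total corner-gray = 26033  → 243.1053 mm³

243.105


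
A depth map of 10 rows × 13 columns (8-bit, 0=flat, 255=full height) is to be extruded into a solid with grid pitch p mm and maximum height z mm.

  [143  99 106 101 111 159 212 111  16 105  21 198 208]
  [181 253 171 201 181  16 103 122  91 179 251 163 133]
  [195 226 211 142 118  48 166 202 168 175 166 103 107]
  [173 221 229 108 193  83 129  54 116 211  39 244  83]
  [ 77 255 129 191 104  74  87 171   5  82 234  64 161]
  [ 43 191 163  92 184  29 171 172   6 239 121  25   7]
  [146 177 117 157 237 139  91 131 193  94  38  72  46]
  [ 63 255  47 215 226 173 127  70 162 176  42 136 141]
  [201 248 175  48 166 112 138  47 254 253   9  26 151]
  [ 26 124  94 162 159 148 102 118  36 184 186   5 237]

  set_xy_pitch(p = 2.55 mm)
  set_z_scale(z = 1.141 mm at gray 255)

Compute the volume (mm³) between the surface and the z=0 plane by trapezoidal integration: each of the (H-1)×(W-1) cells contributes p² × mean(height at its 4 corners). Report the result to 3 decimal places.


430.875

height_mm = gray/255 × 1.141; cell vol = 2.55² × mean(4 corners)
unit = 2.55² × 1.141 / (4×255) = 0.00727387 mm³ per gray-sum
row 0: Σ corner-gray over 12 cells = 6605  → 48.0439
row 1: Σ corner-gray over 12 cells = 7528  → 54.7577
row 2: Σ corner-gray over 12 cells = 7262  → 52.8229
row 3: Σ corner-gray over 12 cells = 6540  → 47.5711
row 4: Σ corner-gray over 12 cells = 5866  → 42.6686
row 5: Σ corner-gray over 12 cells = 5920  → 43.0613
row 6: Σ corner-gray over 12 cells = 6546  → 47.6148
row 7: Σ corner-gray over 12 cells = 6766  → 49.2150
row 8: Σ corner-gray over 12 cells = 6203  → 45.1198
Σ rows: total corner-gray = 59236  → 430.8753 mm³


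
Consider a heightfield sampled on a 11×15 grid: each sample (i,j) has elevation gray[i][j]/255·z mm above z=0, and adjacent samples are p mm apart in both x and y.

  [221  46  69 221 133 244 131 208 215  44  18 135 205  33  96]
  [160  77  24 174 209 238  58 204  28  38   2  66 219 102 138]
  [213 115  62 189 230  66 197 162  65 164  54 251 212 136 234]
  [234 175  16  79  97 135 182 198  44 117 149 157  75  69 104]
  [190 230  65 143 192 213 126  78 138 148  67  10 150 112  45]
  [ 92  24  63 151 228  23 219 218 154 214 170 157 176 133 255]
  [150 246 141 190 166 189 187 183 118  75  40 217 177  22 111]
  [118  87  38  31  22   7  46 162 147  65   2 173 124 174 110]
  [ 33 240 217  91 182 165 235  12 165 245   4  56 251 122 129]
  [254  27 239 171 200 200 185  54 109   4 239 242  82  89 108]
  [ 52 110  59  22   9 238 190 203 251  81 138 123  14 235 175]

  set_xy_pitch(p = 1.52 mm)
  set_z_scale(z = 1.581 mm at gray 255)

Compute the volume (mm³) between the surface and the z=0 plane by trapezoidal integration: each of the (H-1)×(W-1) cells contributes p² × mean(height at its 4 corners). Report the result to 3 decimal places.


height_mm = gray/255 × 1.581; cell vol = 1.52² × mean(4 corners)
unit = 1.52² × 1.581 / (4×255) = 0.00358112 mm³ per gray-sum
row 0: Σ corner-gray over 14 cells = 6897  → 24.6990
row 1: Σ corner-gray over 14 cells = 7429  → 26.6041
row 2: Σ corner-gray over 14 cells = 7577  → 27.1341
row 3: Σ corner-gray over 14 cells = 6903  → 24.7205
row 4: Σ corner-gray over 14 cells = 7786  → 27.8826
row 5: Σ corner-gray over 14 cells = 8370  → 29.9740
row 6: Σ corner-gray over 14 cells = 6547  → 23.4456
row 7: Σ corner-gray over 14 cells = 6516  → 23.3346
row 8: Σ corner-gray over 14 cells = 8176  → 29.2792
row 9: Σ corner-gray over 14 cells = 7617  → 27.2774
Σ rows: total corner-gray = 73818  → 264.3511 mm³

264.351


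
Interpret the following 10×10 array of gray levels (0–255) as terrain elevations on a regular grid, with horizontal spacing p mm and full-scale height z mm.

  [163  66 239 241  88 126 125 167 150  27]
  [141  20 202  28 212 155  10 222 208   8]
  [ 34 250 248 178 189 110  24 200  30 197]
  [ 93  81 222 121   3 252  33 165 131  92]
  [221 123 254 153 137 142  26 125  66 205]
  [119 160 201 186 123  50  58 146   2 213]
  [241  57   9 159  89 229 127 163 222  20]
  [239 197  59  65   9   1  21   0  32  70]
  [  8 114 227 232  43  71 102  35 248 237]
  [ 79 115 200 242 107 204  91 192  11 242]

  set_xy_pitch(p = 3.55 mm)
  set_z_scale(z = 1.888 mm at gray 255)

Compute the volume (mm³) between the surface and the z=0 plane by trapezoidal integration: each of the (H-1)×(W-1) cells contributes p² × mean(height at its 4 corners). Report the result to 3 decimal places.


height_mm = gray/255 × 1.888; cell vol = 3.55² × mean(4 corners)
unit = 3.55² × 1.888 / (4×255) = 0.023327 mm³ per gray-sum
row 0: Σ corner-gray over 9 cells = 4857  → 113.2991
row 1: Σ corner-gray over 9 cells = 4952  → 115.5152
row 2: Σ corner-gray over 9 cells = 4890  → 114.0689
row 3: Σ corner-gray over 9 cells = 4679  → 109.1469
row 4: Σ corner-gray over 9 cells = 4662  → 108.7504
row 5: Σ corner-gray over 9 cells = 4555  → 106.2544
row 6: Σ corner-gray over 9 cells = 3448  → 80.4314
row 7: Σ corner-gray over 9 cells = 3466  → 80.8513
row 8: Σ corner-gray over 9 cells = 5034  → 117.4280
Σ rows: total corner-gray = 40543  → 945.7458 mm³

945.746


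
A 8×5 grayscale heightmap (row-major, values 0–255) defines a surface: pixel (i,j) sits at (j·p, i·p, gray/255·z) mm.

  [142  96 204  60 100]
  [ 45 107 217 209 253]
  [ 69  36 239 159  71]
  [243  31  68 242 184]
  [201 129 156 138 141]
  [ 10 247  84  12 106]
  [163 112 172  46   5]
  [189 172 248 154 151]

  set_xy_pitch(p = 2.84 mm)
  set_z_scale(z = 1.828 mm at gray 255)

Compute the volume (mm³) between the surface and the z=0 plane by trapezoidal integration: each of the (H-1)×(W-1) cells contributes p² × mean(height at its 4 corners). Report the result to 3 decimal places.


height_mm = gray/255 × 1.828; cell vol = 2.84² × mean(4 corners)
unit = 2.84² × 1.828 / (4×255) = 0.0144548 mm³ per gray-sum
row 0: Σ corner-gray over 4 cells = 2326  → 33.6219
row 1: Σ corner-gray over 4 cells = 2372  → 34.2868
row 2: Σ corner-gray over 4 cells = 2117  → 30.6009
row 3: Σ corner-gray over 4 cells = 2297  → 33.2027
row 4: Σ corner-gray over 4 cells = 1990  → 28.7651
row 5: Σ corner-gray over 4 cells = 1630  → 23.5614
row 6: Σ corner-gray over 4 cells = 2316  → 33.4774
Σ rows: total corner-gray = 15048  → 217.5161 mm³

217.516


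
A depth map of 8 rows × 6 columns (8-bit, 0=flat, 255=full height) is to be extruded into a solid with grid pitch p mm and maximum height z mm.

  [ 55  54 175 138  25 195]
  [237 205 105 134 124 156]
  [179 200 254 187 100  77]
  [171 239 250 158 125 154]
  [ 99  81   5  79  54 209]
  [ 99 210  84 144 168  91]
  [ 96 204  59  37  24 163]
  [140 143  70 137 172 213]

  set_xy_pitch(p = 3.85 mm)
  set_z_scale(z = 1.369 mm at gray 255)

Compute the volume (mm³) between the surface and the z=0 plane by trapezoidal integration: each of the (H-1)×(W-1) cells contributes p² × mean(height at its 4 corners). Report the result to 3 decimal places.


374.268

height_mm = gray/255 × 1.369; cell vol = 3.85² × mean(4 corners)
unit = 3.85² × 1.369 / (4×255) = 0.0198941 mm³ per gray-sum
row 0: Σ corner-gray over 5 cells = 2563  → 50.9886
row 1: Σ corner-gray over 5 cells = 3267  → 64.9941
row 2: Σ corner-gray over 5 cells = 3607  → 71.7581
row 3: Σ corner-gray over 5 cells = 2615  → 52.0231
row 4: Σ corner-gray over 5 cells = 2148  → 42.7326
row 5: Σ corner-gray over 5 cells = 2309  → 45.9355
row 6: Σ corner-gray over 5 cells = 2304  → 45.8361
Σ rows: total corner-gray = 18813  → 374.2681 mm³


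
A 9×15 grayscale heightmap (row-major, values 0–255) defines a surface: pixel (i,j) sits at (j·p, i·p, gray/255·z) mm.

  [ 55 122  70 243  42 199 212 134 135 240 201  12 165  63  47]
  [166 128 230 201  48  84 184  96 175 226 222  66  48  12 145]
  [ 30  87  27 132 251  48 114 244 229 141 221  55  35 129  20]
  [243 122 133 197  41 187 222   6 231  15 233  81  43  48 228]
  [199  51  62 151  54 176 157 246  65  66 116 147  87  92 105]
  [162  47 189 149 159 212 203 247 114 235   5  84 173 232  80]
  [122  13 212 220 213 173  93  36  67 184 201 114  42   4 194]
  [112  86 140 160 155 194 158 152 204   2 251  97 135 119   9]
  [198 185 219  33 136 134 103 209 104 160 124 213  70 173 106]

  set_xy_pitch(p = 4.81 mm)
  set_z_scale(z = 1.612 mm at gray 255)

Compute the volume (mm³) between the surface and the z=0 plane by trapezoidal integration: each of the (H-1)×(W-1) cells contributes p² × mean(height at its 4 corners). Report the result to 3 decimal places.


2163.937

height_mm = gray/255 × 1.612; cell vol = 4.81² × mean(4 corners)
unit = 4.81² × 1.612 / (4×255) = 0.0365641 mm³ per gray-sum
row 0: Σ corner-gray over 14 cells = 7529  → 275.2912
row 1: Σ corner-gray over 14 cells = 7227  → 264.2488
row 2: Σ corner-gray over 14 cells = 7065  → 258.3254
row 3: Σ corner-gray over 14 cells = 6833  → 249.8426
row 4: Σ corner-gray over 14 cells = 7584  → 277.3022
row 5: Σ corner-gray over 14 cells = 7800  → 285.2001
row 6: Σ corner-gray over 14 cells = 7287  → 266.4427
row 7: Σ corner-gray over 14 cells = 7857  → 287.2842
Σ rows: total corner-gray = 59182  → 2163.9372 mm³


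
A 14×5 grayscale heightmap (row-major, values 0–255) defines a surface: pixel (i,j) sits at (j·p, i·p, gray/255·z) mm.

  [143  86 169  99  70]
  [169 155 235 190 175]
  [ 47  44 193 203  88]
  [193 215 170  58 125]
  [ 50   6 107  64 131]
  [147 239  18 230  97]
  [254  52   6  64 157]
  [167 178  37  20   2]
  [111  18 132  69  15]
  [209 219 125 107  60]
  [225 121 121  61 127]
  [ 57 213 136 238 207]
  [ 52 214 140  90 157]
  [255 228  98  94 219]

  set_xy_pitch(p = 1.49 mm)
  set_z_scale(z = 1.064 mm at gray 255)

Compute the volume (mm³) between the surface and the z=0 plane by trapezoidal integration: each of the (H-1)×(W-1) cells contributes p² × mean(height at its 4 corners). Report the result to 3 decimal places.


height_mm = gray/255 × 1.064; cell vol = 1.49² × mean(4 corners)
unit = 1.49² × 1.064 / (4×255) = 0.00231587 mm³ per gray-sum
row 0: Σ corner-gray over 4 cells = 2425  → 5.6160
row 1: Σ corner-gray over 4 cells = 2519  → 5.8337
row 2: Σ corner-gray over 4 cells = 2219  → 5.1389
row 3: Σ corner-gray over 4 cells = 1739  → 4.0273
row 4: Σ corner-gray over 4 cells = 1753  → 4.0597
row 5: Σ corner-gray over 4 cells = 1873  → 4.3376
row 6: Σ corner-gray over 4 cells = 1294  → 2.9967
row 7: Σ corner-gray over 4 cells = 1203  → 2.7860
row 8: Σ corner-gray over 4 cells = 1735  → 4.0180
row 9: Σ corner-gray over 4 cells = 2129  → 4.9305
row 10: Σ corner-gray over 4 cells = 2396  → 5.5488
row 11: Σ corner-gray over 4 cells = 2535  → 5.8707
row 12: Σ corner-gray over 4 cells = 2411  → 5.5836
Σ rows: total corner-gray = 26231  → 60.7476 mm³

60.748
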